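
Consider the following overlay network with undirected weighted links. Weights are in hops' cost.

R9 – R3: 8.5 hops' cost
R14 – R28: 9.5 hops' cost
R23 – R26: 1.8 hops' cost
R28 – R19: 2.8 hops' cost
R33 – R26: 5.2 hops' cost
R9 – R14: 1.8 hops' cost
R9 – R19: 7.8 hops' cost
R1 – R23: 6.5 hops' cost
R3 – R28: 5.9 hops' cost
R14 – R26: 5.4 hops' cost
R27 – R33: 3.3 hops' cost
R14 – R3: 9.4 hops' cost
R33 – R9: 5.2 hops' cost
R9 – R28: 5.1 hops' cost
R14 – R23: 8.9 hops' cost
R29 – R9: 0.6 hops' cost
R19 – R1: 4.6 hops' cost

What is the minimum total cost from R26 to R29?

Settle nodes by increasing distance from R26:
R26: 0
R23: 1.8  (via R26)
R33: 5.2  (via R26)
R14: 5.4  (via R26)
R9: 7.2  (via R14)
R29: 7.8  (via R9)
Shortest route: R26 → R14 → R9 → R29 = 7.8 hops' cost.

7.8 hops' cost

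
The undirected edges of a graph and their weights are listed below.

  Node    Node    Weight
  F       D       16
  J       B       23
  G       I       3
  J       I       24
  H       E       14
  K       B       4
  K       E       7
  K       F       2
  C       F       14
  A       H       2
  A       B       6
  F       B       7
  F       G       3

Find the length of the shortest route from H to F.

14

Compare a few routes:
H - E - K - F: 14+7+2 = 23
H - A - B - F: 2+6+7 = 15
H - E - K - B - F: 14+7+4+7 = 32
H - A - B - K - F: 2+6+4+2 = 14
The minimum is 14 via H - A - B - K - F.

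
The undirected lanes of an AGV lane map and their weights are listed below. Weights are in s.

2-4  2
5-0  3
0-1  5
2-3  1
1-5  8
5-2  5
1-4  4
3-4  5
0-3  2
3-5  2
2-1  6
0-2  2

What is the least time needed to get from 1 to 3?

Running Dijkstra from 1:
1: 0
4: 4  (via 1)
0: 5  (via 1)
2: 6  (via 1)
3: 7  (via 0)
Shortest route: 1–0–3 = 7 s.

7 s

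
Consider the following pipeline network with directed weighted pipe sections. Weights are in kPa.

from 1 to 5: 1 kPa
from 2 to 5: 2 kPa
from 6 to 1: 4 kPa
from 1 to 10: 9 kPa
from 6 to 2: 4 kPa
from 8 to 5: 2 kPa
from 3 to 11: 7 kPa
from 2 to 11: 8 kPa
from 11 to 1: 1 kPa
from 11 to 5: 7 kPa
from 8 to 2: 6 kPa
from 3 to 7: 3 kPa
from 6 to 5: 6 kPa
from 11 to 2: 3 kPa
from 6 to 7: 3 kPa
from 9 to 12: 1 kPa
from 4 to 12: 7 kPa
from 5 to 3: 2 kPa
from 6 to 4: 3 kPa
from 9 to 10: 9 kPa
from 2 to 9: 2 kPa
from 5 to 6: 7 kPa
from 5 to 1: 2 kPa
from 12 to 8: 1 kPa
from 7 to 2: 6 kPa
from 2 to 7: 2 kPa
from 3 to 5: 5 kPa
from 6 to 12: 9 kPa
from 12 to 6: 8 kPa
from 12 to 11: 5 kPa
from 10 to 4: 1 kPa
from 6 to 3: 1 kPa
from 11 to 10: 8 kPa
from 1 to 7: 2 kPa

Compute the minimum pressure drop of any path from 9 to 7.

Enumerating some paths:
9–12–8–5–3–7: 1+1+2+2+3 = 9
9–12–11–1–7: 1+5+1+2 = 9
9–12–8–5–1–7: 1+1+2+2+2 = 8
9–12–8–2–7: 1+1+6+2 = 10
Cheapest is 9–12–8–5–1–7 at 8 kPa.

8 kPa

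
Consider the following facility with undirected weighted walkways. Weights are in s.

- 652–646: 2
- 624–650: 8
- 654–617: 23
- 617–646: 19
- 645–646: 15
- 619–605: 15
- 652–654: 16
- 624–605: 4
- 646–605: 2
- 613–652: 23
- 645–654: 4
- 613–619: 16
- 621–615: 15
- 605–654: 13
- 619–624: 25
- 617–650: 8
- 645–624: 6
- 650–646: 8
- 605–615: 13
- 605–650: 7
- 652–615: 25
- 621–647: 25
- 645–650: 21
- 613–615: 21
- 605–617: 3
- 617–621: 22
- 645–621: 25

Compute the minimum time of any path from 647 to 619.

65 s

Enumerating some paths:
647–621–645–624–605–619: 25+25+6+4+15 = 75
647–621–617–605–619: 25+22+3+15 = 65
647–621–615–605–619: 25+15+13+15 = 68
The minimum is 65 s via 647–621–617–605–619.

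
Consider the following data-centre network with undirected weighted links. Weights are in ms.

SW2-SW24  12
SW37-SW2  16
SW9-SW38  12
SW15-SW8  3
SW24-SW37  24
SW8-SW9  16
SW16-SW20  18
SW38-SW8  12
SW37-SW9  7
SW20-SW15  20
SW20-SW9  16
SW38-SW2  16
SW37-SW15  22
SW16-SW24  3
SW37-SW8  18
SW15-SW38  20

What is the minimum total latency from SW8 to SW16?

Candidate routes:
SW8–SW15–SW20–SW16: 3+20+18 = 41
SW8–SW38–SW2–SW24–SW16: 12+16+12+3 = 43
The minimum is 41 ms via SW8–SW15–SW20–SW16.

41 ms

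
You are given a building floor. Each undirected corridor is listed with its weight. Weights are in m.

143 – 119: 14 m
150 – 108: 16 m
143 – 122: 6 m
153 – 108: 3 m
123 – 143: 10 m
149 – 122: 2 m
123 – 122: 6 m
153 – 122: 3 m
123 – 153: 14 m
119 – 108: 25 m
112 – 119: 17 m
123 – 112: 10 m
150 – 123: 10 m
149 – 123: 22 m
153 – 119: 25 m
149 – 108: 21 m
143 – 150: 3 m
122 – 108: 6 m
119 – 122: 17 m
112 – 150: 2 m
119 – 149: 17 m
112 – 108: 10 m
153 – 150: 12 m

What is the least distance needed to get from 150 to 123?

Settle nodes by increasing distance from 150:
150: 0
112: 2  (via 150)
143: 3  (via 150)
122: 9  (via 143)
123: 10  (via 150)
Shortest route: 150–123 = 10 m.

10 m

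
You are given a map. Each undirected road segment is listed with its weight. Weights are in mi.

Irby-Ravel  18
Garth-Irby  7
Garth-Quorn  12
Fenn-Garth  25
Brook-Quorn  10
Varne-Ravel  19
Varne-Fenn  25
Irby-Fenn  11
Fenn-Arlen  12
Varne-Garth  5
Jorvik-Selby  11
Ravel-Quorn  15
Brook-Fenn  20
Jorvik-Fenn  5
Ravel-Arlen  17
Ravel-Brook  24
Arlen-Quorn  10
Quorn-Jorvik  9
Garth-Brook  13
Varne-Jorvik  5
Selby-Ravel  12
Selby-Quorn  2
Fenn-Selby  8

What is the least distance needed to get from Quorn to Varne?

Compare a few routes:
Quorn - Selby - Jorvik - Varne: 2+11+5 = 18
Quorn - Selby - Fenn - Jorvik - Varne: 2+8+5+5 = 20
Quorn - Garth - Varne: 12+5 = 17
Quorn - Jorvik - Varne: 9+5 = 14
The minimum is 14 mi via Quorn - Jorvik - Varne.

14 mi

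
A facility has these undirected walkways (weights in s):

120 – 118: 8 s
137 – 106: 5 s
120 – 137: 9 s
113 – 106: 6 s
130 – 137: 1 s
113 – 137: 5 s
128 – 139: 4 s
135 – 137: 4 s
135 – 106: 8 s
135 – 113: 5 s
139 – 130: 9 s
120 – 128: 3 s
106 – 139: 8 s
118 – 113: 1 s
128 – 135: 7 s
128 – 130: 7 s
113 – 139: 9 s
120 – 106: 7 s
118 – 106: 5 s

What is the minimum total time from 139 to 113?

9 s

Candidate routes:
139–113: 9 = 9
139–106–113: 8+6 = 14
139–106–118–113: 8+5+1 = 14
Cheapest is 139–113 at 9 s.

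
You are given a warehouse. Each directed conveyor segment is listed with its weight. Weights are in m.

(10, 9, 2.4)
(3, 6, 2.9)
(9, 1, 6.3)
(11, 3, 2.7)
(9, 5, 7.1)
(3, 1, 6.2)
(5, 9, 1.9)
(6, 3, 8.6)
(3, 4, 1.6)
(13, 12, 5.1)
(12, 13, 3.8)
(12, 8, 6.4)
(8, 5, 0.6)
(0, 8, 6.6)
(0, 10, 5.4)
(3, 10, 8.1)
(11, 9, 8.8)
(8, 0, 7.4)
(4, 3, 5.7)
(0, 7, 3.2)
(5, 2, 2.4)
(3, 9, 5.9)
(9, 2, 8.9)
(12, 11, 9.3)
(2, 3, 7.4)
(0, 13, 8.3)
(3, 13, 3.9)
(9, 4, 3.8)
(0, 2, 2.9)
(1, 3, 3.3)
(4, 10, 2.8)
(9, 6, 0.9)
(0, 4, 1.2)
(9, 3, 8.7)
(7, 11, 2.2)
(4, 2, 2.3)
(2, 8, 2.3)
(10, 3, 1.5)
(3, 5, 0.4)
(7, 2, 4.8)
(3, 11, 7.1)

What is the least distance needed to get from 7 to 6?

7.8 m

Settle nodes by increasing distance from 7:
7: 0
11: 2.2  (via 7)
2: 4.8  (via 7)
3: 4.9  (via 11)
5: 5.3  (via 3)
4: 6.5  (via 3)
8: 7.1  (via 2)
9: 7.2  (via 5)
6: 7.8  (via 3)
Shortest route: 7–11–3–6 = 7.8 m.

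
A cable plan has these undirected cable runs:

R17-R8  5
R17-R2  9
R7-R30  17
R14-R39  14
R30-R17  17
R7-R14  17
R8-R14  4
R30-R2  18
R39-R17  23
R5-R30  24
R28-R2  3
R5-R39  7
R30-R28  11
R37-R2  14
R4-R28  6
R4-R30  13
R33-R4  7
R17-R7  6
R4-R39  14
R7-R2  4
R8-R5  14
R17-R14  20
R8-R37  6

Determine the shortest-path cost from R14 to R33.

Shortest distances from R14:
R14: 0
R8: 4  (via R14)
R17: 9  (via R8)
R37: 10  (via R8)
R39: 14  (via R14)
R7: 15  (via R17)
R5: 18  (via R8)
R2: 18  (via R17)
R28: 21  (via R2)
R30: 26  (via R17)
R4: 27  (via R28)
R33: 34  (via R4)
Shortest route: R14–R8–R17–R2–R28–R4–R33 = 34.

34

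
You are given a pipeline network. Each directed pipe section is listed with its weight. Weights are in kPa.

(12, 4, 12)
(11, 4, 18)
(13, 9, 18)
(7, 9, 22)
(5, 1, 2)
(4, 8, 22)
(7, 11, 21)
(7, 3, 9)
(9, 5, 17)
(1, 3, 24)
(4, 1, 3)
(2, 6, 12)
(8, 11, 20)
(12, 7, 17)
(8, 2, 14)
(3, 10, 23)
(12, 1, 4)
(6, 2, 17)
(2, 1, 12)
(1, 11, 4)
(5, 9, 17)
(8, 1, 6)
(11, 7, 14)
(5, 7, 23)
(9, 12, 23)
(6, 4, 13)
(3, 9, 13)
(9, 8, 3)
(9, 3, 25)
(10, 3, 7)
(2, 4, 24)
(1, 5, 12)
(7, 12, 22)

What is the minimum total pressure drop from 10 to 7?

Compare a few routes:
10–3–9–8–11–7: 7+13+3+20+14 = 57
10–3–9–5–1–11–7: 7+13+17+2+4+14 = 57
10–3–9–8–1–11–7: 7+13+3+6+4+14 = 47
Cheapest is 10–3–9–8–1–11–7 at 47 kPa.

47 kPa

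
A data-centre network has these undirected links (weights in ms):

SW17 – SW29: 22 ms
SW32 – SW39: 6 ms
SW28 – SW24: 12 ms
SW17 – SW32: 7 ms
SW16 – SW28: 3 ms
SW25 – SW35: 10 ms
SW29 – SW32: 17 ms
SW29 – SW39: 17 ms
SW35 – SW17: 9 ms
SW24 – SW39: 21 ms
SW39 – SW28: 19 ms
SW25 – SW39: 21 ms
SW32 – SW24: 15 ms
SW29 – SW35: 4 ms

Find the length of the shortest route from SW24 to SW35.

Candidate routes:
SW24 → SW32 → SW29 → SW35: 15+17+4 = 36
SW24 → SW32 → SW17 → SW35: 15+7+9 = 31
The minimum is 31 ms via SW24 → SW32 → SW17 → SW35.

31 ms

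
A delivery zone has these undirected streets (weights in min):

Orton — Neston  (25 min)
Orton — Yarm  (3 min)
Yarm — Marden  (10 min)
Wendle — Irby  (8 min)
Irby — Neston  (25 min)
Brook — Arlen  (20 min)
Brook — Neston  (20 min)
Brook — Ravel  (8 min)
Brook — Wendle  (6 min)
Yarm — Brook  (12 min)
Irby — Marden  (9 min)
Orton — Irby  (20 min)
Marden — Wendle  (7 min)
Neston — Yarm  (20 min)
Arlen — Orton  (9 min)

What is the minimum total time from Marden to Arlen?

22 min

Candidate routes:
Marden → Yarm → Orton → Arlen: 10+3+9 = 22
Marden → Wendle → Brook → Yarm → Orton → Arlen: 7+6+12+3+9 = 37
Marden → Wendle → Brook → Arlen: 7+6+20 = 33
Cheapest is Marden → Yarm → Orton → Arlen at 22 min.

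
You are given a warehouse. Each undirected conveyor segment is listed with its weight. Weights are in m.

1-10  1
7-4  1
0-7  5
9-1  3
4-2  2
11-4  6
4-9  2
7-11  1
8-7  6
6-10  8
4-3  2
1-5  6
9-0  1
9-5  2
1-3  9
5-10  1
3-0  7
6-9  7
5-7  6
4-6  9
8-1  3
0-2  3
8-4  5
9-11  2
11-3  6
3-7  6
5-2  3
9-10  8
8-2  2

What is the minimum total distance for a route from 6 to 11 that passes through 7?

Best 6 to 7: 6 → 4 → 7 costing 10
Shortest 7→11: 7 → 11 = 1
Total via 7: 10 + 1 = 11 m.

11 m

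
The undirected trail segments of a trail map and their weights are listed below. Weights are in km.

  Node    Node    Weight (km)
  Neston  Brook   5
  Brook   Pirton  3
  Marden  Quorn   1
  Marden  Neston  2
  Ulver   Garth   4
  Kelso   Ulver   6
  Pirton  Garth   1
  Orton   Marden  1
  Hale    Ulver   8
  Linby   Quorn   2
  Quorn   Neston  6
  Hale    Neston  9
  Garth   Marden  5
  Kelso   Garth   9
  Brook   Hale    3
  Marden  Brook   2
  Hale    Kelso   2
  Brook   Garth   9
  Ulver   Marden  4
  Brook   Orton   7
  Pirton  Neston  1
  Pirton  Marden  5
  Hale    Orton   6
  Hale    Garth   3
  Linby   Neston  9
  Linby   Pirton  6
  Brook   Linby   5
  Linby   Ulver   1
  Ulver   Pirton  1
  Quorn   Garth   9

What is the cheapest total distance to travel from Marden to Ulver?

Shortest distances from Marden:
Marden: 0
Quorn: 1  (via Marden)
Orton: 1  (via Marden)
Neston: 2  (via Marden)
Brook: 2  (via Marden)
Pirton: 3  (via Neston)
Linby: 3  (via Quorn)
Garth: 4  (via Pirton)
Ulver: 4  (via Marden)
Shortest route: Marden–Ulver = 4 km.

4 km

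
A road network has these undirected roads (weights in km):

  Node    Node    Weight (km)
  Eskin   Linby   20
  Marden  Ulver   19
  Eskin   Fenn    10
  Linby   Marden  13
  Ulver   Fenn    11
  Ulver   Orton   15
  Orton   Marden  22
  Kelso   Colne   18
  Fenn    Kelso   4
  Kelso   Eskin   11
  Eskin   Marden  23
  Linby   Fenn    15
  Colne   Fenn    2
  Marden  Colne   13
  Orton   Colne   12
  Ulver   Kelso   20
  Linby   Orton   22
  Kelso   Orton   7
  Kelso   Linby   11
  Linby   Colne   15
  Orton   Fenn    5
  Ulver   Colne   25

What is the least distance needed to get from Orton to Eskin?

Running Dijkstra from Orton:
Orton: 0
Fenn: 5  (via Orton)
Colne: 7  (via Fenn)
Kelso: 7  (via Orton)
Ulver: 15  (via Orton)
Eskin: 15  (via Fenn)
Shortest route: Orton–Fenn–Eskin = 15 km.

15 km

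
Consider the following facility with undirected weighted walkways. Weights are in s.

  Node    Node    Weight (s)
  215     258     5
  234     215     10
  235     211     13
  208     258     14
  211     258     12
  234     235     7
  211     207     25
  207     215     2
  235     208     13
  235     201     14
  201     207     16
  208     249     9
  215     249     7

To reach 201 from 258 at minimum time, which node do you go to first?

215

Enumerating some paths:
258 - 215 - 207 - 201: 5+2+16 = 23
258 - 215 - 234 - 235 - 201: 5+10+7+14 = 36
Cheapest is 258 - 215 - 207 - 201 at 23 s.
So from 258 the first move is to 215.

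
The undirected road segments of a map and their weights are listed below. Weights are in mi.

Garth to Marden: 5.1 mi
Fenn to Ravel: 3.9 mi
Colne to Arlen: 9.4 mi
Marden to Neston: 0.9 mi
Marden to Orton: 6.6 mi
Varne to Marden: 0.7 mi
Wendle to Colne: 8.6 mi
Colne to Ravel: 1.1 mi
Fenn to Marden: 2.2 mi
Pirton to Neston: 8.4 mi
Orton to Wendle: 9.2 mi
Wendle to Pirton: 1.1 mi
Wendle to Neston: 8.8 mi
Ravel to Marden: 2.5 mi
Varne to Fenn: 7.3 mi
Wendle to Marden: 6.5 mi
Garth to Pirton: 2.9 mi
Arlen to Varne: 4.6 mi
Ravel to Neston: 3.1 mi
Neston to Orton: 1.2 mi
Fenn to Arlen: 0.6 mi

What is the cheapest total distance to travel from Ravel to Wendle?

9 mi

Enumerating some paths:
Ravel–Marden–Garth–Pirton–Wendle: 2.5+5.1+2.9+1.1 = 11.6
Ravel–Colne–Wendle: 1.1+8.6 = 9.7
Ravel–Neston–Marden–Wendle: 3.1+0.9+6.5 = 10.5
Ravel–Marden–Wendle: 2.5+6.5 = 9
Cheapest is Ravel–Marden–Wendle at 9 mi.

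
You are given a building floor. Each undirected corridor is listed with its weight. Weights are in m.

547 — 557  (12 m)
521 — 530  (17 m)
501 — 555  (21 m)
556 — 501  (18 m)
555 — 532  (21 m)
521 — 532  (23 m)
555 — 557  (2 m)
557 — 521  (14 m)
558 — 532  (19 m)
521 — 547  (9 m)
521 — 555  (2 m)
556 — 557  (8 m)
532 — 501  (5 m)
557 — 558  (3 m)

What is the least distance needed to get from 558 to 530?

24 m

Settle nodes by increasing distance from 558:
558: 0
557: 3  (via 558)
555: 5  (via 557)
521: 7  (via 555)
556: 11  (via 557)
547: 15  (via 557)
532: 19  (via 558)
501: 24  (via 532)
530: 24  (via 521)
Shortest route: 558–557–555–521–530 = 24 m.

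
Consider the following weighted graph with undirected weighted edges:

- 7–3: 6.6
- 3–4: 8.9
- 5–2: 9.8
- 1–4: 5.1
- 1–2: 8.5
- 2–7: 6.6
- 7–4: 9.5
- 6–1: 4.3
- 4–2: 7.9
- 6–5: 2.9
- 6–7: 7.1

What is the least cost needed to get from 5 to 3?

Settle nodes by increasing distance from 5:
5: 0
6: 2.9  (via 5)
1: 7.2  (via 6)
2: 9.8  (via 5)
7: 10  (via 6)
4: 12.3  (via 1)
3: 16.6  (via 7)
Shortest route: 5–6–7–3 = 16.6.

16.6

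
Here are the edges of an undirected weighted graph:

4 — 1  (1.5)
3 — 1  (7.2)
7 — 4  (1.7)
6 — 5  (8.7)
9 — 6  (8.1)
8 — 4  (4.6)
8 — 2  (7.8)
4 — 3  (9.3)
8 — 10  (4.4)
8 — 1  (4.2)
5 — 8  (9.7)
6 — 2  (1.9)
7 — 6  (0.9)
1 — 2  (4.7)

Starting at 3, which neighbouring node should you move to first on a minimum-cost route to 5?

1

Candidate routes:
3–4–7–6–5: 9.3+1.7+0.9+8.7 = 20.6
3–1–8–5: 7.2+4.2+9.7 = 21.1
3–1–2–6–5: 7.2+4.7+1.9+8.7 = 22.5
3–1–4–7–6–5: 7.2+1.5+1.7+0.9+8.7 = 20
The minimum is 20 via 3–1–4–7–6–5.
So from 3 the first move is to 1.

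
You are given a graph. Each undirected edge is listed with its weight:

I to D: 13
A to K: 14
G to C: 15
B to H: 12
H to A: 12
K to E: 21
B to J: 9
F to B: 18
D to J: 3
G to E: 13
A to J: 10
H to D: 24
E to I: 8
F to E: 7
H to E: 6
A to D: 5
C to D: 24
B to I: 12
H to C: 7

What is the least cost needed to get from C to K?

Settle nodes by increasing distance from C:
C: 0
H: 7  (via C)
E: 13  (via H)
G: 15  (via C)
A: 19  (via H)
B: 19  (via H)
F: 20  (via E)
I: 21  (via E)
D: 24  (via C)
J: 27  (via D)
K: 33  (via A)
Shortest route: C → H → A → K = 33.

33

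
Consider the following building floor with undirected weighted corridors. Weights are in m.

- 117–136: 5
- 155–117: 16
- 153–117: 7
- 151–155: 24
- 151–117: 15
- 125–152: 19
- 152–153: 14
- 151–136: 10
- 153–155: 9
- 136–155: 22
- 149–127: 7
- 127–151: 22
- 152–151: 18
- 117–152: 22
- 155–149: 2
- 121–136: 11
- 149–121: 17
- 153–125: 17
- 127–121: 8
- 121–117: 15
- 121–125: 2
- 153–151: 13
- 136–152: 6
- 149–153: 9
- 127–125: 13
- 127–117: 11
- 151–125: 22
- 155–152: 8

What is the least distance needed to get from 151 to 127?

Candidate routes:
151–136–117–127: 10+5+11 = 26
151–127: 22 = 22
151–117–127: 15+11 = 26
151–153–149–127: 13+9+7 = 29
Cheapest is 151–127 at 22 m.

22 m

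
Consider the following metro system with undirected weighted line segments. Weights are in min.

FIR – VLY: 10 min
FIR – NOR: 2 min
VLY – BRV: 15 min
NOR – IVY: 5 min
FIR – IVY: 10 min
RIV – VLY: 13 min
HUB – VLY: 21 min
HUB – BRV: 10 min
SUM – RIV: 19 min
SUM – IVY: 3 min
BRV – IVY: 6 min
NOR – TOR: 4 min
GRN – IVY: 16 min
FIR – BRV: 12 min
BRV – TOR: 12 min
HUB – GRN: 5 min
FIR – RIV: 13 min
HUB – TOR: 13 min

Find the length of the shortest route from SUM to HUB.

19 min

Compare a few routes:
SUM–IVY–GRN–HUB: 3+16+5 = 24
SUM–IVY–BRV–HUB: 3+6+10 = 19
The minimum is 19 min via SUM–IVY–BRV–HUB.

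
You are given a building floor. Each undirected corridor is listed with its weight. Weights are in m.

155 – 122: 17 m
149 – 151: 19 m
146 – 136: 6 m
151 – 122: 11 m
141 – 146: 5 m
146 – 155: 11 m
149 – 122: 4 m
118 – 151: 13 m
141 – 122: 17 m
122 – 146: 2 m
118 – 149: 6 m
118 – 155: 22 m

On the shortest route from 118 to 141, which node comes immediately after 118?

149

Candidate routes:
118–155–146–141: 22+11+5 = 38
118–151–122–146–141: 13+11+2+5 = 31
118–149–122–146–141: 6+4+2+5 = 17
118–149–122–141: 6+4+17 = 27
Cheapest is 118–149–122–146–141 at 17 m.
So from 118 the first move is to 149.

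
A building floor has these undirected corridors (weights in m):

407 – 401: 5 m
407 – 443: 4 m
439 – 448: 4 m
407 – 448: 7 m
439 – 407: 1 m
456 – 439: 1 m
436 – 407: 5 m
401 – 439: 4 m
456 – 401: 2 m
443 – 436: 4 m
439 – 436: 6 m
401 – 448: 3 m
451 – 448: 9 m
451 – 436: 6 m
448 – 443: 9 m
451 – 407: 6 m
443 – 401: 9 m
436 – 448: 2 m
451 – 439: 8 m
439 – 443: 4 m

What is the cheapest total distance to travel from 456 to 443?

Settle nodes by increasing distance from 456:
456: 0
439: 1  (via 456)
407: 2  (via 439)
401: 2  (via 456)
448: 5  (via 439)
443: 5  (via 439)
Shortest route: 456–439–443 = 5 m.

5 m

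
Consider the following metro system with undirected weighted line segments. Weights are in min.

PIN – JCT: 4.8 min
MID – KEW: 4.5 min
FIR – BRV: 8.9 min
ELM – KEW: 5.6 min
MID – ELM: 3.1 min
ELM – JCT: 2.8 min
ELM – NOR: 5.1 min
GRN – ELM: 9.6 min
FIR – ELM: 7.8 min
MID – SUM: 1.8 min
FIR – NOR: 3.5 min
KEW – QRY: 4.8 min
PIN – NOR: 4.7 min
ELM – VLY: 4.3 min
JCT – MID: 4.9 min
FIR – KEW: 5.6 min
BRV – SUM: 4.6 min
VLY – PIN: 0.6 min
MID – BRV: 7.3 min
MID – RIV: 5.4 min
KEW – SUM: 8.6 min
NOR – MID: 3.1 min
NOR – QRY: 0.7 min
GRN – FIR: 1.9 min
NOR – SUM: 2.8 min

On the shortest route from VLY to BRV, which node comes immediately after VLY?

Compare a few routes:
VLY–ELM–MID–SUM–BRV: 4.3+3.1+1.8+4.6 = 13.8
VLY–PIN–NOR–SUM–BRV: 0.6+4.7+2.8+4.6 = 12.7
Cheapest is VLY–PIN–NOR–SUM–BRV at 12.7 min.
So from VLY the first move is to PIN.

PIN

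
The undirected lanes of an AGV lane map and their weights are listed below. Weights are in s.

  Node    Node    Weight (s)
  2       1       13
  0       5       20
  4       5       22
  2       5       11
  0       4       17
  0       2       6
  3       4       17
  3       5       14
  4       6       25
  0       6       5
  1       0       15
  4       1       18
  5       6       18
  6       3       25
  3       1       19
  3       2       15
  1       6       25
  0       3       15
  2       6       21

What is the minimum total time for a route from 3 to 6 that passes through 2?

26 s

Shortest 3→2: 3–2 = 15
Best 2 to 6: 2–0–6 costing 11
Total via 2: 15 + 11 = 26 s.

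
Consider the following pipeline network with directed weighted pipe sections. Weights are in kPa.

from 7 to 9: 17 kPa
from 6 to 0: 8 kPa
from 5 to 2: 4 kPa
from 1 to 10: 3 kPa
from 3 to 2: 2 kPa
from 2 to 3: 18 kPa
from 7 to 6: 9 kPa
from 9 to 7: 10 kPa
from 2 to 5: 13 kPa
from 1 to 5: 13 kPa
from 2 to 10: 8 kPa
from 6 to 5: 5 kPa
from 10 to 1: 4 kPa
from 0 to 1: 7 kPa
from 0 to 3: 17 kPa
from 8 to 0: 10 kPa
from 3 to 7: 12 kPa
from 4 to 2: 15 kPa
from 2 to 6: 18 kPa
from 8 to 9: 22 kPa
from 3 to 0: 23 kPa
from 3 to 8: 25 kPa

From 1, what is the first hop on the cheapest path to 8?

Enumerating some paths:
1 → 5 → 2 → 6 → 0 → 3 → 8: 13+4+18+8+17+25 = 85
1 → 5 → 2 → 3 → 8: 13+4+18+25 = 60
Cheapest is 1 → 5 → 2 → 3 → 8 at 60 kPa.
So from 1 the first move is to 5.

5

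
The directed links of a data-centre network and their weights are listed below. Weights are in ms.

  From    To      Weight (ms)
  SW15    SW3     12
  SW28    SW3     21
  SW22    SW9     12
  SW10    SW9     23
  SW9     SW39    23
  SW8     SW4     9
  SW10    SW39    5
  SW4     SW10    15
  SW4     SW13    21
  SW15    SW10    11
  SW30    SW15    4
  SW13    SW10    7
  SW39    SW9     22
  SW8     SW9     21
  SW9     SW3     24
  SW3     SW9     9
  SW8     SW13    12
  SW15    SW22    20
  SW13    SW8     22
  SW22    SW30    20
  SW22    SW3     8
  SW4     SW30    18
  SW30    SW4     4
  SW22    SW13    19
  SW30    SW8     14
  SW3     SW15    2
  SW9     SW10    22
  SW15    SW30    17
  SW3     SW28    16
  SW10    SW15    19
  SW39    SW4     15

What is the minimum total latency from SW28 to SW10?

Settle nodes by increasing distance from SW28:
SW28: 0
SW3: 21  (via SW28)
SW15: 23  (via SW3)
SW9: 30  (via SW3)
SW10: 34  (via SW15)
Shortest route: SW28 → SW3 → SW15 → SW10 = 34 ms.

34 ms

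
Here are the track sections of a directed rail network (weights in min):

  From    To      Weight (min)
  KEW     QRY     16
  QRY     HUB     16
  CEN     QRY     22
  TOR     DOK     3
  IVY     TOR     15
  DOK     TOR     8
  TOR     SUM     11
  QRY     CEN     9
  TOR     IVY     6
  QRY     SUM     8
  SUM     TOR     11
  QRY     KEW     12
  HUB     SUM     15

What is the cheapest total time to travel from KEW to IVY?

Running Dijkstra from KEW:
KEW: 0
QRY: 16  (via KEW)
SUM: 24  (via QRY)
CEN: 25  (via QRY)
HUB: 32  (via QRY)
TOR: 35  (via SUM)
DOK: 38  (via TOR)
IVY: 41  (via TOR)
Shortest route: KEW–QRY–SUM–TOR–IVY = 41 min.

41 min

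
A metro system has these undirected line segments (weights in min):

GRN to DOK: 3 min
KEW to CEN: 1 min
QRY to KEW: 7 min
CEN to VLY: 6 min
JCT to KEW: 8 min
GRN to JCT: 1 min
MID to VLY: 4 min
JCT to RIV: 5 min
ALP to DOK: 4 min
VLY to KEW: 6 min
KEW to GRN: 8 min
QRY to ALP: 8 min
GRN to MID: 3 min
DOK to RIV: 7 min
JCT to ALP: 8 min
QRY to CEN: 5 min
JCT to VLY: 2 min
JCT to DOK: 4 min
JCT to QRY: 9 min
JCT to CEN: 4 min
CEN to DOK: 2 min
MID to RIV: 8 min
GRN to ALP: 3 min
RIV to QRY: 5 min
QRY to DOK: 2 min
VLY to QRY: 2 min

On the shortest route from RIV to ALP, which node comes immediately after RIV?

JCT

Enumerating some paths:
RIV → QRY → DOK → ALP: 5+2+4 = 11
RIV → JCT → GRN → ALP: 5+1+3 = 9
RIV → JCT → GRN → DOK → ALP: 5+1+3+4 = 13
RIV → DOK → ALP: 7+4 = 11
Cheapest is RIV → JCT → GRN → ALP at 9 min.
So from RIV the first move is to JCT.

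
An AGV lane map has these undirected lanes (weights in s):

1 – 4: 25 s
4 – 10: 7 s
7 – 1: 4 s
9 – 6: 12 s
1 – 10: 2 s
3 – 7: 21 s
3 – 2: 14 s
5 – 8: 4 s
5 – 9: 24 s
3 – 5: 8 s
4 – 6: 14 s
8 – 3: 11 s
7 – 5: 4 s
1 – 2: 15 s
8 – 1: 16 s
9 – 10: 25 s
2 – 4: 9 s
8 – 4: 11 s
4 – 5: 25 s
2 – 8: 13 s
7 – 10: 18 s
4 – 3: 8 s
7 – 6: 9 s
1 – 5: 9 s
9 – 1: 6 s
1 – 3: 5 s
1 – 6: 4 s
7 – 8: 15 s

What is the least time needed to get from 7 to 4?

Enumerating some paths:
7 - 1 - 3 - 4: 4+5+8 = 17
7 - 1 - 10 - 4: 4+2+7 = 13
The minimum is 13 s via 7 - 1 - 10 - 4.

13 s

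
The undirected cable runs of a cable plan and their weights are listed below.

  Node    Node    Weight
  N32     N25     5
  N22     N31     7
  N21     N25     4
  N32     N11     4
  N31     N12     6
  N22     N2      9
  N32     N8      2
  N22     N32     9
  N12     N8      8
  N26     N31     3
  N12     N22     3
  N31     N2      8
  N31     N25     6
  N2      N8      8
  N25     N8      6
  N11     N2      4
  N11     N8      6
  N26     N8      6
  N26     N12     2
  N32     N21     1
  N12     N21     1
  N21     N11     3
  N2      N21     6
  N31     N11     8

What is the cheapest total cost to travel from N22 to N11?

Running Dijkstra from N22:
N22: 0
N12: 3  (via N22)
N21: 4  (via N12)
N26: 5  (via N12)
N32: 5  (via N21)
N11: 7  (via N21)
Shortest route: N22 → N12 → N21 → N11 = 7.

7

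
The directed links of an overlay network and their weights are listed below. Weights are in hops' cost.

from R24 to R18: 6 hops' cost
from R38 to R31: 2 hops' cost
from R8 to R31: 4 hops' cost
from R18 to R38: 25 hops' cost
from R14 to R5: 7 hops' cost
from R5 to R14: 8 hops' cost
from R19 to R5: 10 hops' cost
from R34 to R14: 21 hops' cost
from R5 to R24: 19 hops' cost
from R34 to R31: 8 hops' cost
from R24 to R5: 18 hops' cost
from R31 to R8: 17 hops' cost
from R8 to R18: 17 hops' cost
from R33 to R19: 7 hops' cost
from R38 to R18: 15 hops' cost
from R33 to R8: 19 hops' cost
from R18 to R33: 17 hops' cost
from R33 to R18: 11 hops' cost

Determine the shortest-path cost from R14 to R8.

Compare a few routes:
R14 - R5 - R24 - R18 - R38 - R31 - R8: 7+19+6+25+2+17 = 76
R14 - R5 - R24 - R18 - R33 - R8: 7+19+6+17+19 = 68
Cheapest is R14 - R5 - R24 - R18 - R33 - R8 at 68 hops' cost.

68 hops' cost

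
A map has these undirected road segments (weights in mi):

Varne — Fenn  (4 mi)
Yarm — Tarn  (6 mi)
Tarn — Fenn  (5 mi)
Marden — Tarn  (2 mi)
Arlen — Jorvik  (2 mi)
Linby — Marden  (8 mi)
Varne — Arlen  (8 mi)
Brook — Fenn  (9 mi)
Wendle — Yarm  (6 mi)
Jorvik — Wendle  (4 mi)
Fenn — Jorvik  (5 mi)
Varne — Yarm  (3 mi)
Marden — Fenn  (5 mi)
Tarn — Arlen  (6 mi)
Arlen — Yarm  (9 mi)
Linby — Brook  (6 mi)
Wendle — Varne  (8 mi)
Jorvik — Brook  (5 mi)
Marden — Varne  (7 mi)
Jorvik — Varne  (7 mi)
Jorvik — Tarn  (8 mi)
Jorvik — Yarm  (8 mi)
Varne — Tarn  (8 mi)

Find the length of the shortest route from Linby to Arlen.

Running Dijkstra from Linby:
Linby: 0
Brook: 6  (via Linby)
Marden: 8  (via Linby)
Tarn: 10  (via Marden)
Jorvik: 11  (via Brook)
Arlen: 13  (via Jorvik)
Shortest route: Linby → Brook → Jorvik → Arlen = 13 mi.

13 mi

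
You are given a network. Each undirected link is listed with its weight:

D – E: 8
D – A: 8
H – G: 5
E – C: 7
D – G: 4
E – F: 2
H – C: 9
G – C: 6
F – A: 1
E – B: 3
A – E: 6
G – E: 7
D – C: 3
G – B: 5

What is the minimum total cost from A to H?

Candidate routes:
A - F - E - G - H: 1+2+7+5 = 15
A - F - E - B - G - H: 1+2+3+5+5 = 16
A - D - G - H: 8+4+5 = 17
The minimum is 15 via A - F - E - G - H.

15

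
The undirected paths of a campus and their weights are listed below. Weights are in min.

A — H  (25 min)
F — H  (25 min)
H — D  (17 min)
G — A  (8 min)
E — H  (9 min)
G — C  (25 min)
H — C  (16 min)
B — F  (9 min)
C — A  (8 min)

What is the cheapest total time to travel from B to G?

Running Dijkstra from B:
B: 0
F: 9  (via B)
H: 34  (via F)
E: 43  (via H)
C: 50  (via H)
D: 51  (via H)
A: 58  (via C)
G: 66  (via A)
Shortest route: B → F → H → C → A → G = 66 min.

66 min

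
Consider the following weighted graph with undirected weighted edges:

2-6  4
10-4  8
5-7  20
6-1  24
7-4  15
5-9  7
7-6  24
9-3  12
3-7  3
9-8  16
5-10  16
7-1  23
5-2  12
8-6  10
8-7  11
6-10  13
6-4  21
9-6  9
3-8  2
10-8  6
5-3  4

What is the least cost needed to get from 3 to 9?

11

Candidate routes:
3–8–6–9: 2+10+9 = 21
3–5–9: 4+7 = 11
3–9: 12 = 12
3–8–9: 2+16 = 18
Cheapest is 3–5–9 at 11.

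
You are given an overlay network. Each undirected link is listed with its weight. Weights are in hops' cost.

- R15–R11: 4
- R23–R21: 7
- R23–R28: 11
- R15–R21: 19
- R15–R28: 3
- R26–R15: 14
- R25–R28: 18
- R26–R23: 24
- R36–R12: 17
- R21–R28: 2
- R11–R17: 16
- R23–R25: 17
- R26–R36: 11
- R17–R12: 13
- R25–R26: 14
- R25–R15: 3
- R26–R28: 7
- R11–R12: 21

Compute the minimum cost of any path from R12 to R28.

Compare a few routes:
R12 - R36 - R26 - R28: 17+11+7 = 35
R12 - R11 - R15 - R28: 21+4+3 = 28
R12 - R17 - R11 - R15 - R28: 13+16+4+3 = 36
R12 - R36 - R26 - R15 - R28: 17+11+14+3 = 45
Cheapest is R12 - R11 - R15 - R28 at 28 hops' cost.

28 hops' cost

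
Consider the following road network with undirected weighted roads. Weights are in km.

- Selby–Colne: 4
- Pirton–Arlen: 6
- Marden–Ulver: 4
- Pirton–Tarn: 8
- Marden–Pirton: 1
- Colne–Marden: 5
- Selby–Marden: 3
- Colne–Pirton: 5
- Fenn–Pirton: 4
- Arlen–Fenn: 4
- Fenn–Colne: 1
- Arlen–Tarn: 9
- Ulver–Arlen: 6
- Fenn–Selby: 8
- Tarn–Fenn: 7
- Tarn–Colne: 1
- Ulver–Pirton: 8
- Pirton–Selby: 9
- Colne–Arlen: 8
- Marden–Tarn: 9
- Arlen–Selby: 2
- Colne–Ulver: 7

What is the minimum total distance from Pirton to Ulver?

Shortest distances from Pirton:
Pirton: 0
Marden: 1  (via Pirton)
Selby: 4  (via Marden)
Fenn: 4  (via Pirton)
Colne: 5  (via Pirton)
Ulver: 5  (via Marden)
Shortest route: Pirton → Marden → Ulver = 5 km.

5 km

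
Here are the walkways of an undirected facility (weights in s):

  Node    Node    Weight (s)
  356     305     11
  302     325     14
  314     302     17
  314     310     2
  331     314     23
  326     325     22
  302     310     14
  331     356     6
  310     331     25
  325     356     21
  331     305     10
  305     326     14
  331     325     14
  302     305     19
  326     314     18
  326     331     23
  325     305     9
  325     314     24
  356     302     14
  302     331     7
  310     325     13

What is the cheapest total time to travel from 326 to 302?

Candidate routes:
326–331–302: 23+7 = 30
326–305–331–302: 14+10+7 = 31
The minimum is 30 s via 326–331–302.

30 s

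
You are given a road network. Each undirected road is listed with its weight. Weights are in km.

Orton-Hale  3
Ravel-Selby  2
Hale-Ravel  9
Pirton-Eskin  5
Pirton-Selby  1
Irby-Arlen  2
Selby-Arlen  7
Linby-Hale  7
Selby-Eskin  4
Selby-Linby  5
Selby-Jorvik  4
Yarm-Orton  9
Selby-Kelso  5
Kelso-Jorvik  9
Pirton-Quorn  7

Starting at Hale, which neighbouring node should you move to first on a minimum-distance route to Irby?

Ravel

Enumerating some paths:
Hale - Linby - Selby - Arlen - Irby: 7+5+7+2 = 21
Hale - Ravel - Selby - Arlen - Irby: 9+2+7+2 = 20
The minimum is 20 km via Hale - Ravel - Selby - Arlen - Irby.
So from Hale the first move is to Ravel.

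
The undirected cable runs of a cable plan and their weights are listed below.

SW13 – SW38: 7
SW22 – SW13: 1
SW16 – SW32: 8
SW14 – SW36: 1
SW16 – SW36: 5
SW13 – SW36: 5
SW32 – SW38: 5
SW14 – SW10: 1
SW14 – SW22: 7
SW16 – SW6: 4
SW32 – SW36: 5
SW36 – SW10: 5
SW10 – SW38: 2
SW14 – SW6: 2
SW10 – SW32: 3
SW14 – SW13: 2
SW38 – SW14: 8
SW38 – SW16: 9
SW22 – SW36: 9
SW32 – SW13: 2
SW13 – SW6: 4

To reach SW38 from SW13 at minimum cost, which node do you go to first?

SW14

Enumerating some paths:
SW13 → SW14 → SW10 → SW38: 2+1+2 = 5
SW13 → SW32 → SW38: 2+5 = 7
SW13 → SW32 → SW10 → SW38: 2+3+2 = 7
The minimum is 5 via SW13 → SW14 → SW10 → SW38.
So from SW13 the first move is to SW14.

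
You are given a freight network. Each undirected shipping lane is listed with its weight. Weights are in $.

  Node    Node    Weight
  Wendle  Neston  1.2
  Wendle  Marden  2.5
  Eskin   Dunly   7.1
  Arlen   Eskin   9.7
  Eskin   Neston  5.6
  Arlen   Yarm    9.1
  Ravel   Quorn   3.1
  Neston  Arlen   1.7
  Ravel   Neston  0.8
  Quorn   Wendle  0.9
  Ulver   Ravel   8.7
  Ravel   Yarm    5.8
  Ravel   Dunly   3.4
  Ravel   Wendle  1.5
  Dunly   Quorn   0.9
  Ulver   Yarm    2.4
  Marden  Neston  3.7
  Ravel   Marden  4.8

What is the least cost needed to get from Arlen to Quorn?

$3.8

Compare a few routes:
Arlen–Neston–Wendle–Quorn: 1.7+1.2+0.9 = 3.8
Arlen–Neston–Ravel–Quorn: 1.7+0.8+3.1 = 5.6
Arlen–Neston–Ravel–Dunly–Quorn: 1.7+0.8+3.4+0.9 = 6.8
Arlen–Neston–Ravel–Wendle–Quorn: 1.7+0.8+1.5+0.9 = 4.9
The minimum is $3.8 via Arlen–Neston–Wendle–Quorn.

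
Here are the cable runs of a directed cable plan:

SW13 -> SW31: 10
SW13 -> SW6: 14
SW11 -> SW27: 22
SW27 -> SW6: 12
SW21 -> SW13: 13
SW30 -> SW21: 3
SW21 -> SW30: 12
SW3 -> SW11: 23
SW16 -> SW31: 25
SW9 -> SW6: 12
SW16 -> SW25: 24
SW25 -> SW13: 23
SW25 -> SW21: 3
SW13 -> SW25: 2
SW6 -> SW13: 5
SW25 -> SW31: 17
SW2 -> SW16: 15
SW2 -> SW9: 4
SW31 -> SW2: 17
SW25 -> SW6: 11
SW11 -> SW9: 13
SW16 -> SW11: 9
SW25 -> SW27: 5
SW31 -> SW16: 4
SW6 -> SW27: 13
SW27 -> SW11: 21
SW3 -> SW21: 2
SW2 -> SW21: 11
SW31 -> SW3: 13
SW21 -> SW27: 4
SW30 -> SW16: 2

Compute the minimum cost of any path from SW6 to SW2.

Compare a few routes:
SW6 - SW13 - SW25 - SW21 - SW30 - SW16 - SW31 - SW2: 5+2+3+12+2+25+17 = 66
SW6 - SW13 - SW31 - SW2: 5+10+17 = 32
SW6 - SW13 - SW25 - SW31 - SW2: 5+2+17+17 = 41
Cheapest is SW6 - SW13 - SW31 - SW2 at 32.

32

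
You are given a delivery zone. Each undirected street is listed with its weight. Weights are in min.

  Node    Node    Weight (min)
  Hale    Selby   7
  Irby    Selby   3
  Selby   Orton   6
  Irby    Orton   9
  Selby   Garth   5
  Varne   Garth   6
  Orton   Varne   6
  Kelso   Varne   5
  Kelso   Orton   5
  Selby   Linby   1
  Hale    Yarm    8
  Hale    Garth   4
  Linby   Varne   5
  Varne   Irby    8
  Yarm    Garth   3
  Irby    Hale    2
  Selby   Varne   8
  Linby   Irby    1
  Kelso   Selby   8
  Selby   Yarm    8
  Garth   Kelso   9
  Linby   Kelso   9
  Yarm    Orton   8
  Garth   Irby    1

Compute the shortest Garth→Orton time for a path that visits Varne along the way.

Best Garth to Varne: Garth → Varne costing 6
Best Varne to Orton: Varne → Orton costing 6
Total via Varne: 6 + 6 = 12 min.

12 min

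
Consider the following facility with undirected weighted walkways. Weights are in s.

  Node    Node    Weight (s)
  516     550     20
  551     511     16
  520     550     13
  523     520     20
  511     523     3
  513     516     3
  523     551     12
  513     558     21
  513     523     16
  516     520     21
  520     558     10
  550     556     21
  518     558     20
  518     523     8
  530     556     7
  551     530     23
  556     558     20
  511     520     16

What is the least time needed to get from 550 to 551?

Enumerating some paths:
550 → 520 → 511 → 523 → 551: 13+16+3+12 = 44
550 → 520 → 523 → 551: 13+20+12 = 45
550 → 520 → 511 → 551: 13+16+16 = 45
Cheapest is 550 → 520 → 511 → 523 → 551 at 44 s.

44 s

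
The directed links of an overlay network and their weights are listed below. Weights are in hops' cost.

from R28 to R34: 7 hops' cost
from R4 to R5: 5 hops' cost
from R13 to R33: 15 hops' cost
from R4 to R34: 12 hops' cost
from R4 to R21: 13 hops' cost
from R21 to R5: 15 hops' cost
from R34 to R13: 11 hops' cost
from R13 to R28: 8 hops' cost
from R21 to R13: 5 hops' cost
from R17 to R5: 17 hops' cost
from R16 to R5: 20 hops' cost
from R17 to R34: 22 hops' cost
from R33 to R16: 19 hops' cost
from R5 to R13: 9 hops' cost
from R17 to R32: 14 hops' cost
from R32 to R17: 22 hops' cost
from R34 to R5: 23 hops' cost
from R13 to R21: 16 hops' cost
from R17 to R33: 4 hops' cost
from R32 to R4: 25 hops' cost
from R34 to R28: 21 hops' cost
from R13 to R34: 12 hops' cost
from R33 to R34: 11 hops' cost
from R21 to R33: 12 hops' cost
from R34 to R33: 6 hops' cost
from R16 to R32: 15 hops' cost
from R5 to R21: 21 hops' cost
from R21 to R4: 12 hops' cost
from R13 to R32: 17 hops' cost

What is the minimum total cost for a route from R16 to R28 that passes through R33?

71 hops' cost

Shortest R16→R33: R16 → R32 → R17 → R33 = 41
Best R33 to R28: R33 → R34 → R13 → R28 costing 30
Total via R33: 41 + 30 = 71 hops' cost.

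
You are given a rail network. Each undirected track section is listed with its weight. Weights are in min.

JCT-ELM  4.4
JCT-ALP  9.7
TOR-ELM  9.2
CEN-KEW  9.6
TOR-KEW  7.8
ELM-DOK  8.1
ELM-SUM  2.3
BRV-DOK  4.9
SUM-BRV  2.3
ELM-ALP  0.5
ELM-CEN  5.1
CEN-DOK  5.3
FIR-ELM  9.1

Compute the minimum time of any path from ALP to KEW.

Compare a few routes:
ALP–ELM–DOK–CEN–KEW: 0.5+8.1+5.3+9.6 = 23.5
ALP–ELM–CEN–KEW: 0.5+5.1+9.6 = 15.2
ALP–ELM–SUM–BRV–DOK–CEN–KEW: 0.5+2.3+2.3+4.9+5.3+9.6 = 24.9
ALP–ELM–TOR–KEW: 0.5+9.2+7.8 = 17.5
The minimum is 15.2 min via ALP–ELM–CEN–KEW.

15.2 min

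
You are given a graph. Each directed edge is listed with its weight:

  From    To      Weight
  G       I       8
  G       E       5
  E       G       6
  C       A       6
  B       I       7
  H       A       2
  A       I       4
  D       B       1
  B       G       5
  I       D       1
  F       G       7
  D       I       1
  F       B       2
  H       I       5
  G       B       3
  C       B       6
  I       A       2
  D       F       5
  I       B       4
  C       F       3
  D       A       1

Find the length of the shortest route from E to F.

Enumerating some paths:
E → G → I → D → F: 6+8+1+5 = 20
E → G → B → I → D → F: 6+3+7+1+5 = 22
The minimum is 20 via E → G → I → D → F.

20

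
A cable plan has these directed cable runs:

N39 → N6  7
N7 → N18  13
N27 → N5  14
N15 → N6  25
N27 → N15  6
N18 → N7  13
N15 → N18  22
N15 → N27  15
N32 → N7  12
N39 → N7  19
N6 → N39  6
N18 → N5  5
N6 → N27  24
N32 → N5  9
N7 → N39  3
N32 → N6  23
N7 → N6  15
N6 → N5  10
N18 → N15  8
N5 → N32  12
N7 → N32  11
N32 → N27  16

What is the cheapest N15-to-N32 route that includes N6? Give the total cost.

47

Shortest N15→N6: N15–N6 = 25
Shortest N6→N32: N6–N5–N32 = 22
Total via N6: 25 + 22 = 47.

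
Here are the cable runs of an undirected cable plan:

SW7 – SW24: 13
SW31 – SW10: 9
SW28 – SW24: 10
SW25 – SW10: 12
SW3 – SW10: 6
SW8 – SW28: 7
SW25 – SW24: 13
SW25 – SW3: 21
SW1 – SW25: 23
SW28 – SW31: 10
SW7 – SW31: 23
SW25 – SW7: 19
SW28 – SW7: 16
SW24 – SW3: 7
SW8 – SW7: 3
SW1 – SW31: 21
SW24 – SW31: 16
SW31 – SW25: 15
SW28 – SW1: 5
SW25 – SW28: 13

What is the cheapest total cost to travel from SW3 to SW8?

Shortest distances from SW3:
SW3: 0
SW10: 6  (via SW3)
SW24: 7  (via SW3)
SW31: 15  (via SW10)
SW28: 17  (via SW24)
SW25: 18  (via SW10)
SW7: 20  (via SW24)
SW1: 22  (via SW28)
SW8: 23  (via SW7)
Shortest route: SW3 → SW24 → SW7 → SW8 = 23.

23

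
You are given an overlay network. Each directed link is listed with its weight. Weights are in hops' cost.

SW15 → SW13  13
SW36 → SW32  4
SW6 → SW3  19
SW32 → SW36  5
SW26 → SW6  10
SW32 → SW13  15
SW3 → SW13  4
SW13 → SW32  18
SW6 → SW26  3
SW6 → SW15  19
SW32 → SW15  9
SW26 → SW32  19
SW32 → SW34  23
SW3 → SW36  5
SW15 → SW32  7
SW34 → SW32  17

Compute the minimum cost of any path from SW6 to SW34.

45 hops' cost

Candidate routes:
SW6–SW3–SW36–SW32–SW34: 19+5+4+23 = 51
SW6–SW26–SW32–SW34: 3+19+23 = 45
SW6–SW15–SW32–SW34: 19+7+23 = 49
The minimum is 45 hops' cost via SW6–SW26–SW32–SW34.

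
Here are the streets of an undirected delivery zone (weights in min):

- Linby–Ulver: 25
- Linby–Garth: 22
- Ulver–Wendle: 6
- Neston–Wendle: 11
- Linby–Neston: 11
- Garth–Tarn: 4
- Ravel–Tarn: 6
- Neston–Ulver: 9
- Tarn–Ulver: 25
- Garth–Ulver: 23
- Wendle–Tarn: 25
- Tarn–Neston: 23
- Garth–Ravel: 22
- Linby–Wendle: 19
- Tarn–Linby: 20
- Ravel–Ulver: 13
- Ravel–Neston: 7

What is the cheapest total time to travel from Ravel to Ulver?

Candidate routes:
Ravel → Neston → Ulver: 7+9 = 16
Ravel → Tarn → Ulver: 6+25 = 31
Ravel → Neston → Wendle → Ulver: 7+11+6 = 24
Ravel → Ulver: 13 = 13
Cheapest is Ravel → Ulver at 13 min.

13 min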